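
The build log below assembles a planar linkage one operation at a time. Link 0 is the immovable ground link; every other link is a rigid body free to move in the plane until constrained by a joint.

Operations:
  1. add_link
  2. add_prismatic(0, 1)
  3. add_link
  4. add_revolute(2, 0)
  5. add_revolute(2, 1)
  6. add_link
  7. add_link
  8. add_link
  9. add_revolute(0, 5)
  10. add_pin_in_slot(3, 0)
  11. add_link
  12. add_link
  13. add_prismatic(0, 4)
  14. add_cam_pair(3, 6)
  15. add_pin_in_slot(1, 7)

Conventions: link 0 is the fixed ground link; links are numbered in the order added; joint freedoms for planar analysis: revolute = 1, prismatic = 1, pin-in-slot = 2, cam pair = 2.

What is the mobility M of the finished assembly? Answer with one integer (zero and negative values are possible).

(L,J1,J2)=(1,0,0); link0 fixed
link1: (2,0,0)
P 0-1 [J1]: (2,1,0)
link2: (3,1,0)
R 2-0 [J1]: (3,2,0)
R 2-1 [J1]: (3,3,0)
link3: (4,3,0)
link4: (5,3,0)
link5: (6,3,0)
R 0-5 [J1]: (6,4,0)
PS 3-0 [J2]: (6,4,1)
link6: (7,4,1)
link7: (8,4,1)
P 0-4 [J1]: (8,5,1)
C 3-6 [J2]: (8,5,2)
PS 1-7 [J2]: (8,5,3)
Grübler: 3·7 − 2·5 − 3 = 8

M = 8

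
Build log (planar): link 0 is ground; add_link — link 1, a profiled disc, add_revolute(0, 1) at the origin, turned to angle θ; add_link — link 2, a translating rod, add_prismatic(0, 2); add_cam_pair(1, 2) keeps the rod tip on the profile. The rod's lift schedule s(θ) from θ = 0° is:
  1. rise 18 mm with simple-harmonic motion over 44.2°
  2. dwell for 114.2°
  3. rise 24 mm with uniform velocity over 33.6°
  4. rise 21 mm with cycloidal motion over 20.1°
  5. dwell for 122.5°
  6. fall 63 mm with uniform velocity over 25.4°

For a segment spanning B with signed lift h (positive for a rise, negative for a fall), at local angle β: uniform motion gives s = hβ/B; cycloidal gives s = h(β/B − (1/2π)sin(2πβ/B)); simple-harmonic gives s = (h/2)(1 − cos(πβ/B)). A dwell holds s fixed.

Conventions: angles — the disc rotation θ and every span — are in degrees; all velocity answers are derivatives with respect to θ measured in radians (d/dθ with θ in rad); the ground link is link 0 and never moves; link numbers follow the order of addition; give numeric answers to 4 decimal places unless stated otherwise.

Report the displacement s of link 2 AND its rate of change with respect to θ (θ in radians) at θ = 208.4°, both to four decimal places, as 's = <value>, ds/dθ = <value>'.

seg 1 [0°–44.2°] simple-harmonic, h=18: full span → s += 18 → s = 18.0000
seg 2 [44.2°–158.4°] dwell: s stays 18.0000
seg 3 [158.4°–192°] uniform, h=24: full span → s += 24 → s = 42.0000
seg 4 [192°–212.1°] cycloidal, h=21: θ=208.4° here. β=16.4, B=20.1. 21·(0.8159 − sin(2π·0.8159)/(2π)) = 20.1940 → s = 62.1940
velocity in seg [192°–212.1°] (cycloidal), θ in radians: β = 16.4° = 0.2862 rad, B = 20.1° = 0.3508 rad; ds/dθ = (h/B)(1 − cos(2πβ/B)) = (21/0.3508)(1 − cos(2π·0.8159)) = 35.770180 mm/rad

s = 62.1940, ds/dθ = 35.7702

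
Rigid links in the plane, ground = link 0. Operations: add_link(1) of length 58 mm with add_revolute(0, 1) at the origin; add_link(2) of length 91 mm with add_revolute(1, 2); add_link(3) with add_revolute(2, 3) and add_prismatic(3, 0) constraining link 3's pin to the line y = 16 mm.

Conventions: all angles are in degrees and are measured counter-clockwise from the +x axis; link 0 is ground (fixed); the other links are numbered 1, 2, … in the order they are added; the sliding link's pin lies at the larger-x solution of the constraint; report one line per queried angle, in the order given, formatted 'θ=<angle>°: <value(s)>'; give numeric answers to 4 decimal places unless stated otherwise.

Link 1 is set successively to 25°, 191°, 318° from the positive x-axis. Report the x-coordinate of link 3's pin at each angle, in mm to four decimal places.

geometry: r = 58 mm, L = 91 mm, e = 16 mm
θ=25°: crank pin P = (r cos θ, r sin θ) = (52.565852, 24.511859)
θ=25°: h = r sin θ − e = 24.511859 − 16 = 8.511859
θ=25°: x = r cos θ + √(L² − h²) = 52.565852 + 90.601039 = 143.166891
θ=191°: crank pin P = (r cos θ, r sin θ) = (-56.934377, -11.066922)
θ=191°: h = r sin θ − e = -11.066922 − 16 = -27.066922
θ=191°: x = r cos θ + √(L² − h²) = -56.934377 + 86.881423 = 29.947047
θ=318°: crank pin P = (r cos θ, r sin θ) = (43.102400, -38.809575)
θ=318°: h = r sin θ − e = -38.809575 − 16 = -54.809575
θ=318°: x = r cos θ + √(L² − h²) = 43.102400 + 72.642346 = 115.744746

θ=25°: 143.1669
θ=191°: 29.9470
θ=318°: 115.7447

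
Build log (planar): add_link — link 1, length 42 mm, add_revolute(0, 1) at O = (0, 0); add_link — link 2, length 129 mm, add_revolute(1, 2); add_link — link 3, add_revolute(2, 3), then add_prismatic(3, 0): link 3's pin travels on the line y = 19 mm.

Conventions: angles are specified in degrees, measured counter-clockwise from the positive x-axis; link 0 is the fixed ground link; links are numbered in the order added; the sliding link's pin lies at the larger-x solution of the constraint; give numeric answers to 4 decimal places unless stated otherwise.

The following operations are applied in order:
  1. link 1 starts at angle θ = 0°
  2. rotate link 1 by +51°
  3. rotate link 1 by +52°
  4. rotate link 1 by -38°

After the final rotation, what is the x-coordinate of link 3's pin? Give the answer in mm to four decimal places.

geometry: r = 42 mm, L = 129 mm, e = 19 mm; θ starts at 0°
rotate link 1 by +51°: θ ← 0° +51° = 51°
rotate link 1 by +52°: θ ← 51° +52° = 103°
rotate link 1 by -38°: θ ← 103° -38° = 65°
crank pin P = (r cos θ, r sin θ) = (17.749967, 38.064927)
h = r sin θ − e = 38.064927 − 19 = 19.064927
x = r cos θ + √(L² − h²) = 17.749967 + 127.583418 = 145.333385

145.3334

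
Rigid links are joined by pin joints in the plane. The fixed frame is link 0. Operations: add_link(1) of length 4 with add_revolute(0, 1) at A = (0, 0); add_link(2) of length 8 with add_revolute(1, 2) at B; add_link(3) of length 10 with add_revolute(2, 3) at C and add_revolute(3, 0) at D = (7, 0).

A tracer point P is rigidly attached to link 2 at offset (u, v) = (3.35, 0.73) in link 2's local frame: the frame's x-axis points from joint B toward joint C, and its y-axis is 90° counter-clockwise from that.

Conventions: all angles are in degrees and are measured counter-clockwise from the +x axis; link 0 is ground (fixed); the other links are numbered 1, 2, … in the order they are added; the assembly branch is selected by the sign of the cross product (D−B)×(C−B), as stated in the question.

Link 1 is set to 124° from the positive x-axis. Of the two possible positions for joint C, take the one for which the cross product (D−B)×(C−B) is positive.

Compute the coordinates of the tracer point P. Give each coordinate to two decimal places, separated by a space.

A=(0,0), D=(7.00,0)
B = A + 4.00·(cos124°, sin124°) = (-2.2368, 3.3162)
|BD| = 9.8140
circle(B,8.00) ∩ circle(D,10.00): a=3.0729, h=7.3863
  candidates: C₊=(3.1512,9.2297) cross=72.489; C₋=(-1.8404,-4.6740) cross=-72.489
  branch + wants cross > 0 → take C=(3.1512,9.2297) (cross=72.489)
ex = (C−B)/|BC| = (0.6735,0.7392); ey = (-0.7392,0.6735)
P = B + 3.35·ex + 0.73·ey = (-0.5202,6.2841)

-0.52 6.28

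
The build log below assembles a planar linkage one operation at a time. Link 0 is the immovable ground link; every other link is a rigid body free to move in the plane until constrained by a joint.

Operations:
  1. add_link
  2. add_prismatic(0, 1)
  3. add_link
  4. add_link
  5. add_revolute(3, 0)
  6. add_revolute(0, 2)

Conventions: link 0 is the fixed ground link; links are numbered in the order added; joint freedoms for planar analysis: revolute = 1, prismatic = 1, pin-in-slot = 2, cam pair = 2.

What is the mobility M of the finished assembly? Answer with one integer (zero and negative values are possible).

L=1 J1=0 J2=0
add link → L=2 J1=0 J2=0
P@0,1 dof=1 J1 → L=2 J1=1 J2=0
add link → L=3 J1=1 J2=0
add link → L=4 J1=1 J2=0
R@3,0 dof=1 J1 → L=4 J1=2 J2=0
R@0,2 dof=1 J1 → L=4 J1=3 J2=0
M=3(L−1)−2J1−J2=3·3−2·3−0=3

M = 3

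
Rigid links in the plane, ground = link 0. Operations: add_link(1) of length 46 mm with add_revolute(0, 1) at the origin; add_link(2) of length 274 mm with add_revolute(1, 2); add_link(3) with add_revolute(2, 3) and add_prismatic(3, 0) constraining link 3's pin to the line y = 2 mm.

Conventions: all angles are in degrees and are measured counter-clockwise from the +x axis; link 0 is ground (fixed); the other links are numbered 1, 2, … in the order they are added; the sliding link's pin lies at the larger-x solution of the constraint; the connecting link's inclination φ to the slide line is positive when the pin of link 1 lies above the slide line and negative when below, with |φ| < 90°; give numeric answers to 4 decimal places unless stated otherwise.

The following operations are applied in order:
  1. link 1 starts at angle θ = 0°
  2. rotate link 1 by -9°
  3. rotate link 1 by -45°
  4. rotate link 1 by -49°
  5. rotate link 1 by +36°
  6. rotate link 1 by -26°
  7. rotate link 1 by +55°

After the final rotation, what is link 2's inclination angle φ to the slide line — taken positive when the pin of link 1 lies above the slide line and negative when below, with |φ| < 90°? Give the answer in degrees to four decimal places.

geometry: r = 46 mm, L = 274 mm, e = 2 mm; θ starts at 0°
rotate link 1 by -9°: θ ← 0° -9° = -9°
rotate link 1 by -45°: θ ← -9° -45° = -54°
rotate link 1 by -49°: θ ← -54° -49° = -103°
rotate link 1 by +36°: θ ← -103° +36° = -67°
rotate link 1 by -26°: θ ← -67° -26° = -93°
rotate link 1 by +55°: θ ← -93° +55° = -38°
h = r sin θ − e = -28.320428 − 2 = -30.320428
sin φ = h / L = -30.320428 / 274 = -0.11065850
φ = arcsin(-0.11065850) = -6.353276°

-6.3533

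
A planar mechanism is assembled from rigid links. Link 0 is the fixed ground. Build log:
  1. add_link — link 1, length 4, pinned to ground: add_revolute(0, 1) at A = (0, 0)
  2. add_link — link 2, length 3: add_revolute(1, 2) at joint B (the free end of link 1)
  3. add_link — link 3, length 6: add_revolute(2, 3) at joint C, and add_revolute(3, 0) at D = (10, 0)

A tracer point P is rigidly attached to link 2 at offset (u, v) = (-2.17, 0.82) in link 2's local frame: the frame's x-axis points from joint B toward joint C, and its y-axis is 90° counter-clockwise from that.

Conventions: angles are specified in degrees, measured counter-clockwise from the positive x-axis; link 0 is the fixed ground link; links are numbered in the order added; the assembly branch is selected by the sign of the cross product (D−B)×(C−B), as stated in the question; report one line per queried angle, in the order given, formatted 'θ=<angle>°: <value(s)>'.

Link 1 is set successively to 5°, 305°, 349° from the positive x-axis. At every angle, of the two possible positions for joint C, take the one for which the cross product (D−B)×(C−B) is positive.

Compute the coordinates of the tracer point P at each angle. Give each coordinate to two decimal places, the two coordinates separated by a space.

A=(0,0), D=(10.00,0)
θ=5°: B = A + 4.00·(cos5°, sin5°) = (3.9848, 0.3486)
θ=5°: |BD| = 6.0253
θ=5°: circle(B,3.00) ∩ circle(D,6.00): a=0.7721, h=2.8989
θ=5°:   candidates: C₊=(4.9233,3.1980) cross=17.467; C₋=(4.5879,-2.5901) cross=-17.467
θ=5°:   branch + wants cross > 0 → take C=(4.9233,3.1980) (cross=17.467)
θ=5°: ex = (C−B)/|BC| = (0.3128,0.9498); ey = (-0.9498,0.3128)
θ=5°: P = B + -2.17·ex + 0.82·ey = (2.5271,-1.4559)
θ=305°: B = A + 4.00·(cos305°, sin305°) = (2.2943, -3.2766)
θ=305°: |BD| = 8.3734
θ=305°: circle(B,3.00) ∩ circle(D,6.00): a=2.5745, h=1.5402
θ=305°:   candidates: C₊=(4.0608,-0.8518) cross=12.897; C₋=(5.2662,-3.6866) cross=-12.897
θ=305°:   branch + wants cross > 0 → take C=(4.0608,-0.8518) (cross=12.897)
θ=305°: ex = (C−B)/|BC| = (0.5888,0.8083); ey = (-0.8083,0.5888)
θ=305°: P = B + -2.17·ex + 0.82·ey = (0.3538,-4.5477)
θ=349°: B = A + 4.00·(cos349°, sin349°) = (3.9265, -0.7632)
θ=349°: |BD| = 6.1213
θ=349°: circle(B,3.00) ∩ circle(D,6.00): a=0.8552, h=2.8755
θ=349°:   candidates: C₊=(4.4165,2.1965) cross=17.602; C₋=(5.1336,-3.5097) cross=-17.602
θ=349°:   branch + wants cross > 0 → take C=(4.4165,2.1965) (cross=17.602)
θ=349°: ex = (C−B)/|BC| = (0.1633,0.9866); ey = (-0.9866,0.1633)
θ=349°: P = B + -2.17·ex + 0.82·ey = (2.7631,-2.7702)

θ=5°: 2.53 -1.46
θ=305°: 0.35 -4.55
θ=349°: 2.76 -2.77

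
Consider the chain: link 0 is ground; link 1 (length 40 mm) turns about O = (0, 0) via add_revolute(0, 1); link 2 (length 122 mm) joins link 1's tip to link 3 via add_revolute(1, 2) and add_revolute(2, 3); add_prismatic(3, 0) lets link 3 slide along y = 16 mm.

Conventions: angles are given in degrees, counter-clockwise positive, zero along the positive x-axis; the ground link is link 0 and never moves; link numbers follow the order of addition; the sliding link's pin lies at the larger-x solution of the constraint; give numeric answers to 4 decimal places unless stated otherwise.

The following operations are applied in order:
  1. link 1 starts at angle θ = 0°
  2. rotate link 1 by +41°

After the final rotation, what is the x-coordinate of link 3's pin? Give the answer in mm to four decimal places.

geometry: r = 40 mm, L = 122 mm, e = 16 mm; θ starts at 0°
rotate link 1 by +41°: θ ← 0° +41° = 41°
crank pin P = (r cos θ, r sin θ) = (30.188383, 26.242361)
h = r sin θ − e = 26.242361 − 16 = 10.242361
x = r cos θ + √(L² − h²) = 30.188383 + 121.569297 = 151.757680

151.7577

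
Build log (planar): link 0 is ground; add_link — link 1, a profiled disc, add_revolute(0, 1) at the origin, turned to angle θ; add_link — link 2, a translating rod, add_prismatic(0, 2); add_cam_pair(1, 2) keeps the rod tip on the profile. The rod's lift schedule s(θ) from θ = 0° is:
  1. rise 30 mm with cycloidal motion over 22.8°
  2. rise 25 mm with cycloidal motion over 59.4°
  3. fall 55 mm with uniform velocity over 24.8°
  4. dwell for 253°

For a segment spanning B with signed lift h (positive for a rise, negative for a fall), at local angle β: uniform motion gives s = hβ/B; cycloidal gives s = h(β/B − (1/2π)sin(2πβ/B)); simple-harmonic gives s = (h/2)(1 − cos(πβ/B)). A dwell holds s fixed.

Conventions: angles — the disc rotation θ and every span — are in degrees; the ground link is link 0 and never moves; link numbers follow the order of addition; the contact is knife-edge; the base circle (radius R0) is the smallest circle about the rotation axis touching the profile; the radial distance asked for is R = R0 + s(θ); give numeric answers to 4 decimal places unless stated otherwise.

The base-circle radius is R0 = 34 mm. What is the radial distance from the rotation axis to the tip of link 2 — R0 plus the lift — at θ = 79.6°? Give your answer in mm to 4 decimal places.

seg 1 [0°–22.8°] cycloidal, h=30: full span → s += 30 → s = 30.0000
seg 2 [22.8°–82.2°] cycloidal, h=25: θ=79.6° here. β=56.8, B=59.4. 25·(0.9562 − sin(2π·0.9562)/(2π)) = 24.9863 → s = 54.9863
R = R0 + s = 34 + 54.9863 = 88.9863

88.9863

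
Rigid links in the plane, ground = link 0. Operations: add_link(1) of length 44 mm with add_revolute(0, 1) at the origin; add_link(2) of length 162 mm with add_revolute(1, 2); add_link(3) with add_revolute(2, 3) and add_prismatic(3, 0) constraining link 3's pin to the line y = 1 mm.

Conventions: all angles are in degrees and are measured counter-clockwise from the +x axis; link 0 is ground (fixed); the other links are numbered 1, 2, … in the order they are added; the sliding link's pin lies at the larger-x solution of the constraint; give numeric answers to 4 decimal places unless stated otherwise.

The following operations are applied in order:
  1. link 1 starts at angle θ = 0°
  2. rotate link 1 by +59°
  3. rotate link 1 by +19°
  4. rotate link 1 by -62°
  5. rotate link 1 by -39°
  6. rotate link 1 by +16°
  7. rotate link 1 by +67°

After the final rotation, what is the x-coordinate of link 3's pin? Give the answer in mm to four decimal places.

geometry: r = 44 mm, L = 162 mm, e = 1 mm; θ starts at 0°
rotate link 1 by +59°: θ ← 0° +59° = 59°
rotate link 1 by +19°: θ ← 59° +19° = 78°
rotate link 1 by -62°: θ ← 78° -62° = 16°
rotate link 1 by -39°: θ ← 16° -39° = -23°
rotate link 1 by +16°: θ ← -23° +16° = -7°
rotate link 1 by +67°: θ ← -7° +67° = 60°
crank pin P = (r cos θ, r sin θ) = (22.000000, 38.105118)
h = r sin θ − e = 38.105118 − 1 = 37.105118
x = r cos θ + √(L² − h²) = 22.000000 + 157.693406 = 179.693406

179.6934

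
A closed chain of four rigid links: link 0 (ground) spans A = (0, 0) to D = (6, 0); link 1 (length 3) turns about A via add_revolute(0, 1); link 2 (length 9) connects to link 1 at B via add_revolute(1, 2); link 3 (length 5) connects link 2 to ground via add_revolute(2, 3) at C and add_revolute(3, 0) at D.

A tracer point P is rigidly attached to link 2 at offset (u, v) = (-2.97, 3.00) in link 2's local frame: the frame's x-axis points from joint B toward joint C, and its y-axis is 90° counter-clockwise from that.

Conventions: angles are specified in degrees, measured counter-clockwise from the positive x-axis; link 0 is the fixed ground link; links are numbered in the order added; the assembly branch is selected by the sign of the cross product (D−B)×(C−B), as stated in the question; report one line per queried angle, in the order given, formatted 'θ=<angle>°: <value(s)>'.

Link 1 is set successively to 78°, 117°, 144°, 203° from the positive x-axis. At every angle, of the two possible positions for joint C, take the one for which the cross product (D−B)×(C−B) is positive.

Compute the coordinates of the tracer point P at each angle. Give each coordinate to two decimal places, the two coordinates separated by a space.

A=(0,0), D=(6.00,0)
θ=78°: B = A + 3.00·(cos78°, sin78°) = (0.6237, 2.9344)
θ=78°: |BD| = 6.1250
θ=78°: circle(B,9.00) ∩ circle(D,5.00): a=7.6339, h=4.7669
θ=78°:   candidates: C₊=(9.6083,3.4612) cross=29.197; C₋=(5.0407,-4.9071) cross=-29.197
θ=78°:   branch + wants cross > 0 → take C=(9.6083,3.4612) (cross=29.197)
θ=78°: ex = (C−B)/|BC| = (0.9983,0.0585); ey = (-0.0585,0.9983)
θ=78°: P = B + -2.97·ex + 3.00·ey = (-2.5168,5.7555)
θ=117°: B = A + 3.00·(cos117°, sin117°) = (-1.3620, 2.6730)
θ=117°: |BD| = 7.8322
θ=117°: circle(B,9.00) ∩ circle(D,5.00): a=7.4911, h=4.9883
θ=117°:   candidates: C₊=(7.3818,4.8053) cross=39.070; C₋=(3.9769,-4.5724) cross=-39.070
θ=117°:   branch + wants cross > 0 → take C=(7.3818,4.8053) (cross=39.070)
θ=117°: ex = (C−B)/|BC| = (0.9715,0.2369); ey = (-0.2369,0.9715)
θ=117°: P = B + -2.97·ex + 3.00·ey = (-4.9582,4.8840)
θ=144°: B = A + 3.00·(cos144°, sin144°) = (-2.4271, 1.7634)
θ=144°: |BD| = 8.6096
θ=144°: circle(B,9.00) ∩ circle(D,5.00): a=7.5570, h=4.8880
θ=144°:   candidates: C₊=(5.9708,4.9999) cross=42.083; C₋=(3.9686,-4.5687) cross=-42.083
θ=144°:   branch + wants cross > 0 → take C=(5.9708,4.9999) (cross=42.083)
θ=144°: ex = (C−B)/|BC| = (0.9331,0.3596); ey = (-0.3596,0.9331)
θ=144°: P = B + -2.97·ex + 3.00·ey = (-6.2772,3.4946)
θ=203°: B = A + 3.00·(cos203°, sin203°) = (-2.7615, -1.1722)
θ=203°: |BD| = 8.8396
θ=203°: circle(B,9.00) ∩ circle(D,5.00): a=7.5874, h=4.8407
θ=203°:   candidates: C₊=(4.1169,4.6319) cross=42.789; C₋=(5.4007,-4.9640) cross=-42.789
θ=203°:   branch + wants cross > 0 → take C=(4.1169,4.6319) (cross=42.789)
θ=203°: ex = (C−B)/|BC| = (0.7643,0.6449); ey = (-0.6449,0.7643)
θ=203°: P = B + -2.97·ex + 3.00·ey = (-6.9661,-0.7947)

θ=78°: -2.52 5.76
θ=117°: -4.96 4.88
θ=144°: -6.28 3.49
θ=203°: -6.97 -0.79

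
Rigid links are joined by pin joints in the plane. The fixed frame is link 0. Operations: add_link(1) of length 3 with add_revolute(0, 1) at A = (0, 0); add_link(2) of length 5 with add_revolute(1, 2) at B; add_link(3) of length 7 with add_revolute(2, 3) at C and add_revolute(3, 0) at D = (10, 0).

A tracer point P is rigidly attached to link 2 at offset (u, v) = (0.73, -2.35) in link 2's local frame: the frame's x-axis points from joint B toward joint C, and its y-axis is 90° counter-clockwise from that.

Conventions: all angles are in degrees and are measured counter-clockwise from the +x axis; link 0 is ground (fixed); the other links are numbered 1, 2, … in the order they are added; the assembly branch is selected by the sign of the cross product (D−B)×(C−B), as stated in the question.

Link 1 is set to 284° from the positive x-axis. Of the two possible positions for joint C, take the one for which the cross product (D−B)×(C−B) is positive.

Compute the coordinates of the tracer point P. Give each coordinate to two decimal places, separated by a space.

A=(0,0), D=(10.00,0)
B = A + 3.00·(cos284°, sin284°) = (0.7258, -2.9109)
|BD| = 9.7203
circle(B,5.00) ∩ circle(D,7.00): a=3.6256, h=3.4431
  candidates: C₊=(3.1539,1.4599) cross=33.468; C₋=(5.2161,-5.1102) cross=-33.468
  branch + wants cross > 0 → take C=(3.1539,1.4599) (cross=33.468)
ex = (C−B)/|BC| = (0.4856,0.8742); ey = (-0.8742,0.4856)
P = B + 0.73·ex + -2.35·ey = (3.1346,-3.4140)

3.13 -3.41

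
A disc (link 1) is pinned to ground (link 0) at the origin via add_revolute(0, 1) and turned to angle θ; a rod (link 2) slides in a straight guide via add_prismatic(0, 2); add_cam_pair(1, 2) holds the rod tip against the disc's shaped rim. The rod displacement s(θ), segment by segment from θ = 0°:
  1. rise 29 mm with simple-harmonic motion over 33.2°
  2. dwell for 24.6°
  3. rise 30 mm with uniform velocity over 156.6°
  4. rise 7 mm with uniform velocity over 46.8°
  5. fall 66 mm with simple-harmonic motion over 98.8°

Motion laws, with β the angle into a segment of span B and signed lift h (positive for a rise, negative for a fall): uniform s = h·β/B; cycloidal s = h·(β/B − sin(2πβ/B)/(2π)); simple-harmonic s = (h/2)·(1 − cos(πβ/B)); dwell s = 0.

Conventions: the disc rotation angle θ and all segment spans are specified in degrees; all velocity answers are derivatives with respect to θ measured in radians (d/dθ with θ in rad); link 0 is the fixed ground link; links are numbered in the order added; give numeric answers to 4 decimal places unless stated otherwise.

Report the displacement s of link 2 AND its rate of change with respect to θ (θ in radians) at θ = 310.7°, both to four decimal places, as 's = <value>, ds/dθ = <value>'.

segment 1 (0° to 33.2°, simple-harmonic, h = 29) is passed completely: s = 0.0000 + (29) = 29.0000
segment 2 (33.2° to 57.8°, dwell): s unchanged at 29.0000
segment 3 (57.8° to 214.4°, uniform, h = 30) is passed completely: s = 29.0000 + (30) = 59.0000
segment 4 (214.4° to 261.2°, uniform, h = 7) is passed completely: s = 59.0000 + (7) = 66.0000
θ = 310.7° falls in segment 5 (261.2° to 360°, simple-harmonic, h = -66): β = 310.7 − 261.2 = 49.5°, B = 98.8°; Δs = -66/2·(1 − cos(π·0.5010)) = -33.1049; s = 66.0000 − 33.1049 = 32.8951
velocity in seg [261.2°–360°] (simple-harmonic), θ in radians: β = 49.5° = 0.8639 rad, B = 98.8° = 1.7244 rad; ds/dθ = (πh/(2B)) sin(πβ/B) = (π·(-66)/(2·1.7244)) sin(π·0.5010) = -60.121154 mm/rad

s = 32.8951, ds/dθ = -60.1212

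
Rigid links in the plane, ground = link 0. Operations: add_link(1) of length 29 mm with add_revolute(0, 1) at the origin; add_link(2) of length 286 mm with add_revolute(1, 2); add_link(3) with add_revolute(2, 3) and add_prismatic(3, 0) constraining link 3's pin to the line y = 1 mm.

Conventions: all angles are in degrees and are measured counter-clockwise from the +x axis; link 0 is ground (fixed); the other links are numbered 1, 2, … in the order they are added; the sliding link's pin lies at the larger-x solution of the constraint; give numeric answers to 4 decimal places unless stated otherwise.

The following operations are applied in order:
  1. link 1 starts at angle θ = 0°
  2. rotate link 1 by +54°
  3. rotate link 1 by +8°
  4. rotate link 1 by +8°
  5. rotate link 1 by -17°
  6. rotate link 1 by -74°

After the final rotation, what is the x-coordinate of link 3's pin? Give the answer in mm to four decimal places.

geometry: r = 29 mm, L = 286 mm, e = 1 mm; θ starts at 0°
rotate link 1 by +54°: θ ← 0° +54° = 54°
rotate link 1 by +8°: θ ← 54° +8° = 62°
rotate link 1 by +8°: θ ← 62° +8° = 70°
rotate link 1 by -17°: θ ← 70° -17° = 53°
rotate link 1 by -74°: θ ← 53° -74° = -21°
crank pin P = (r cos θ, r sin θ) = (27.073832, -10.392671)
h = r sin θ − e = -10.392671 − 1 = -11.392671
x = r cos θ + √(L² − h²) = 27.073832 + 285.772999 = 312.846832

312.8468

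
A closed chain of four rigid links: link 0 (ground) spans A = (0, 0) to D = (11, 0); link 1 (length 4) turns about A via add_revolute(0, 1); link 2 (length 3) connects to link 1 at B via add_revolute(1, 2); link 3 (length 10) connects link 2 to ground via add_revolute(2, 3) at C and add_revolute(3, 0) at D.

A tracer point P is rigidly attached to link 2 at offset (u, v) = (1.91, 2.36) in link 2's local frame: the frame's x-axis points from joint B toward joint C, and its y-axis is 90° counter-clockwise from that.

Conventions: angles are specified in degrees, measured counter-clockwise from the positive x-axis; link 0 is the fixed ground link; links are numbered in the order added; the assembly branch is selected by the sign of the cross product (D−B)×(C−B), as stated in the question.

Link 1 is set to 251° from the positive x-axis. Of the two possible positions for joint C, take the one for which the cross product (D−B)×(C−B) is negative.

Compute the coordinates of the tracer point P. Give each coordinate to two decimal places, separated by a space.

A=(0,0), D=(11.00,0)
B = A + 4.00·(cos251°, sin251°) = (-1.3023, -3.7821)
|BD| = 12.8705
circle(B,3.00) ∩ circle(D,10.00): a=2.9000, h=0.7680
  candidates: C₊=(1.2441,-2.1958) cross=9.884; C₋=(1.6954,-3.6639) cross=-9.884
  branch - wants cross < 0 → take C=(1.6954,-3.6639) (cross=-9.884)
ex = (C−B)/|BC| = (0.9992,0.0394); ey = (-0.0394,0.9992)
P = B + 1.91·ex + 2.36·ey = (0.5133,-1.3487)

0.51 -1.35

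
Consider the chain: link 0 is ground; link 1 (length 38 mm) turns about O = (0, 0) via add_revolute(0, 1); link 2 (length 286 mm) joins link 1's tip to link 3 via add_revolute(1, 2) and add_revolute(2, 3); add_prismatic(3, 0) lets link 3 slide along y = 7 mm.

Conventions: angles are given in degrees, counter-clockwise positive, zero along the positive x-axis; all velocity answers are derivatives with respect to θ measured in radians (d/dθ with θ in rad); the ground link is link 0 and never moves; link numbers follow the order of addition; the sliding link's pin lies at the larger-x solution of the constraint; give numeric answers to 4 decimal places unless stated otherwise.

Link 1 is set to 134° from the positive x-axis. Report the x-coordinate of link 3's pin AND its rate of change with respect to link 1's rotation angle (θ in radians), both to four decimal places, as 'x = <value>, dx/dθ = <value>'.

geometry: r = 38 mm, L = 286 mm, e = 7 mm
crank pin P = (r cos θ, r sin θ) = (-26.397018, 27.334912)
h = r sin θ − e = 27.334912 − 7 = 20.334912
x = r cos θ + √(L² − h²) = -26.397018 + 285.276167 = 258.879149
dx/dθ = −r sin θ − h·r cos θ/√(L² − h²) (θ in radians; h = 20.334912) = -25.453293

x = 258.8791, dx/dθ = -25.4533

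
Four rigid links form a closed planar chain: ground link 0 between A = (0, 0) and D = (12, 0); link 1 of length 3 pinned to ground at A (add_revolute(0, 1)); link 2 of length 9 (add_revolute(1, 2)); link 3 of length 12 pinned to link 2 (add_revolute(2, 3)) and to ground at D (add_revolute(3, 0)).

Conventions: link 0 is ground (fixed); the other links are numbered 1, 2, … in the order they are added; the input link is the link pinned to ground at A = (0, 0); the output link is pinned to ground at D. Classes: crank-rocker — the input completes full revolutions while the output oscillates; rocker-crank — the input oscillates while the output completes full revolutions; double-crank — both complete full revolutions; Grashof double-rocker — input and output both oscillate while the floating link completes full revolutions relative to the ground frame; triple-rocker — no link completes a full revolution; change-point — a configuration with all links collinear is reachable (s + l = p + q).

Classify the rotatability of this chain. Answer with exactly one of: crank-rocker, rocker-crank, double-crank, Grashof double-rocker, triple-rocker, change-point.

lengths: ground=12, input=3, coupler=9, output=12
sorted: s=3 (shortest), l=12 (longest), p+q=21
s + l = 15 vs p + q = 21
s + l < p + q (Grashof) with shortest = input link → crank-rocker

crank-rocker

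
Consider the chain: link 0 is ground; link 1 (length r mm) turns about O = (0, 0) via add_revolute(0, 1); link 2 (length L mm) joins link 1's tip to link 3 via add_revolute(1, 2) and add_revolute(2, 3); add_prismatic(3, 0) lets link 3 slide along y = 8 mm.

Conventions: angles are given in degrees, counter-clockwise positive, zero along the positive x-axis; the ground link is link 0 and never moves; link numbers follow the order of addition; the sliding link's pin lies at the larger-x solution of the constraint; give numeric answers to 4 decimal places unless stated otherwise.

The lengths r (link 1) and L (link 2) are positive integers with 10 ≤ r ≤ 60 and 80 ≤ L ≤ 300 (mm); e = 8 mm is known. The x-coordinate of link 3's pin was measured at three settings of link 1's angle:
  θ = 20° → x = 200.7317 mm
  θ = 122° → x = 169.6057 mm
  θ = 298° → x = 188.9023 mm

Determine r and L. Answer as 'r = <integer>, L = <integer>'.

constraint per measurement: (x − r cos θ)² + (r sin θ − e)² = L²
subtracting the θ₁ and θ₂ equations cancels the r² and L² terms:
r = (x₁² − x₂²) / (2[(x₁cos θ₁ + e sin θ₁) − (x₂cos θ₂ + e sin θ₂)]) = 21.0000 → r = 21
L² = (x₁ − r cos θ₁)² + (r sin θ₁ − e)² = 32761.0005 → L = 181.0000 → L = 181
check at θ₃=298°: x = 188.9023 (printed 188.9023) ✓

r = 21, L = 181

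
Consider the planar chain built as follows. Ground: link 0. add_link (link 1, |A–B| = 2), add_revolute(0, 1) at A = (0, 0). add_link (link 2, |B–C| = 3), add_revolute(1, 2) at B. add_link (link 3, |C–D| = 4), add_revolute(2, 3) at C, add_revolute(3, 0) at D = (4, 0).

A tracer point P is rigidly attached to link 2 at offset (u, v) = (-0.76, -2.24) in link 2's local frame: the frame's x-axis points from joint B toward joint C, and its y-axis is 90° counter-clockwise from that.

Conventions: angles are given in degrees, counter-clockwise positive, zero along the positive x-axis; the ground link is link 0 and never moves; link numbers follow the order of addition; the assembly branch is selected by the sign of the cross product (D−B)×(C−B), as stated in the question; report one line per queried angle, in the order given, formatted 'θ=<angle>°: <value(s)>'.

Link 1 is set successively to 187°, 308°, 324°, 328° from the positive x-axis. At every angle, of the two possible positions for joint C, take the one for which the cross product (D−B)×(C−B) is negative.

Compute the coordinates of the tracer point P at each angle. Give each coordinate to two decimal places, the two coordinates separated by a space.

A=(0,0), D=(4.00,0)
θ=187°: B = A + 2.00·(cos187°, sin187°) = (-1.9851, -0.2437)
θ=187°: |BD| = 5.9901
θ=187°: circle(B,3.00) ∩ circle(D,4.00): a=2.4107, h=1.7856
θ=187°:   candidates: C₊=(0.3510,1.6385) cross=10.696; C₋=(0.4963,-1.9298) cross=-10.696
θ=187°:   branch - wants cross < 0 → take C=(0.4963,-1.9298) (cross=-10.696)
θ=187°: ex = (C−B)/|BC| = (0.8271,-0.5620); ey = (0.5620,0.8271)
θ=187°: P = B + -0.76·ex + -2.24·ey = (-3.8726,-1.6694)
θ=308°: B = A + 2.00·(cos308°, sin308°) = (1.2313, -1.5760)
θ=308°: |BD| = 3.1858
θ=308°: circle(B,3.00) ∩ circle(D,4.00): a=0.4943, h=2.9590
θ=308°:   candidates: C₊=(0.1971,1.2401) cross=9.427; C₋=(3.1247,-3.9031) cross=-9.427
θ=308°:   branch - wants cross < 0 → take C=(3.1247,-3.9031) (cross=-9.427)
θ=308°: ex = (C−B)/|BC| = (0.6311,-0.7757); ey = (0.7757,0.6311)
θ=308°: P = B + -0.76·ex + -2.24·ey = (-0.9859,-2.4002)
θ=324°: B = A + 2.00·(cos324°, sin324°) = (1.6180, -1.1756)
θ=324°: |BD| = 2.6563
θ=324°: circle(B,3.00) ∩ circle(D,4.00): a=0.0105, h=3.0000
θ=324°:   candidates: C₊=(0.2998,1.5193) cross=7.969; C₋=(2.9551,-3.8611) cross=-7.969
θ=324°:   branch - wants cross < 0 → take C=(2.9551,-3.8611) (cross=-7.969)
θ=324°: ex = (C−B)/|BC| = (0.4457,-0.8952); ey = (0.8952,0.4457)
θ=324°: P = B + -0.76·ex + -2.24·ey = (-0.7259,-1.4936)
θ=328°: B = A + 2.00·(cos328°, sin328°) = (1.6961, -1.0598)
θ=328°: |BD| = 2.5360
θ=328°: circle(B,3.00) ∩ circle(D,4.00): a=-0.1121, h=2.9979
θ=328°:   candidates: C₊=(0.3413,1.6168) cross=7.603; C₋=(2.8471,-3.8303) cross=-7.603
θ=328°:   branch - wants cross < 0 → take C=(2.8471,-3.8303) (cross=-7.603)
θ=328°: ex = (C−B)/|BC| = (0.3837,-0.9235); ey = (0.9235,0.3837)
θ=328°: P = B + -0.76·ex + -2.24·ey = (-0.6641,-1.2174)

θ=187°: -3.87 -1.67
θ=308°: -0.99 -2.40
θ=324°: -0.73 -1.49
θ=328°: -0.66 -1.22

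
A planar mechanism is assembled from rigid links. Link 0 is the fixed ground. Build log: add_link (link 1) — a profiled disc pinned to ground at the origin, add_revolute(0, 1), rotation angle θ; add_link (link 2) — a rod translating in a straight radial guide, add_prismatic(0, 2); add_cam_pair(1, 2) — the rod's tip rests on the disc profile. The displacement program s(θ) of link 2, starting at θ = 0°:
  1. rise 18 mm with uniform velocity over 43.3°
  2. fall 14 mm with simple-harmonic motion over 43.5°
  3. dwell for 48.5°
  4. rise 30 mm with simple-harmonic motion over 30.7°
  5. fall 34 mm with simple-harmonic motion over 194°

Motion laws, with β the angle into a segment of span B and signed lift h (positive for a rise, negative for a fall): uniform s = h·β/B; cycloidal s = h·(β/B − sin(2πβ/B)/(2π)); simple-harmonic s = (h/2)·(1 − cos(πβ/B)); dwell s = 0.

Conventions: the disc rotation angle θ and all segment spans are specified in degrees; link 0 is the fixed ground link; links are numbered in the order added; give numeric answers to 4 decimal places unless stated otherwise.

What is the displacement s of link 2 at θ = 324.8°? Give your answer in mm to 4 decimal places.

seg 1 [0°–43.3°] uniform, h=18: full span → s += 18 → s = 18.0000
seg 2 [43.3°–86.8°] simple-harmonic, h=-14: full span → s += -14 → s = 4.0000
seg 3 [86.8°–135.3°] dwell: s stays 4.0000
seg 4 [135.3°–166°] simple-harmonic, h=30: full span → s += 30 → s = 34.0000
seg 5 [166°–360°] simple-harmonic, h=-34: θ=324.8° here. β=158.8, B=194. -34/2·(1 − cos(π·0.8186)) = -31.3121 → s = 2.6879

2.6879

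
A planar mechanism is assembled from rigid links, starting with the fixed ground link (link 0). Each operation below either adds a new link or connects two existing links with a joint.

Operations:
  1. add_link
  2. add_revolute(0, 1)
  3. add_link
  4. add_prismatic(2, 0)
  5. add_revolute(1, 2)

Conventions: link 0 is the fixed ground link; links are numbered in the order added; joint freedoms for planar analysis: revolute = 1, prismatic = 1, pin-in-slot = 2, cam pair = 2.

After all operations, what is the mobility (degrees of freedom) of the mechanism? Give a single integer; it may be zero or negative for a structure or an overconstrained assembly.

link 0 = ground. State L|J1|J2 = 1|0|0
+link1  2|0|0
R(0,1) f=1→J1  2|1|0
+link2  3|1|0
P(2,0) f=1→J1  3|2|0
R(1,2) f=1→J1  3|3|0
M = 3(3−1)−2·3−0 = 6−6−0 = 0

M = 0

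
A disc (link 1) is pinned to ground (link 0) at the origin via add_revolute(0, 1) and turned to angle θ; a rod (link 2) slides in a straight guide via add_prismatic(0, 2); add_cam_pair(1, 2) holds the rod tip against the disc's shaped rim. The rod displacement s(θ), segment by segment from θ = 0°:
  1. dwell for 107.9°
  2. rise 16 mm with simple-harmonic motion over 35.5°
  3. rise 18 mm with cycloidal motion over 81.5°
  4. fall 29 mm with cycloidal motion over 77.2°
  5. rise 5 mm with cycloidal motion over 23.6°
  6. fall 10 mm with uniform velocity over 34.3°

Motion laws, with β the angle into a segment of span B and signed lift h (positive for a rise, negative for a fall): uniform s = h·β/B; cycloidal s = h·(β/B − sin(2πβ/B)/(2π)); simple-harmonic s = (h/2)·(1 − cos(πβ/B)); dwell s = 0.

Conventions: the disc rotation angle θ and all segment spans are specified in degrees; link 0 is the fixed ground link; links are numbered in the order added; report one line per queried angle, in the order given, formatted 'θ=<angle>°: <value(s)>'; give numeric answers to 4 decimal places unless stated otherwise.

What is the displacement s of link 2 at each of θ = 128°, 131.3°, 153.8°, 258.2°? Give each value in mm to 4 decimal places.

segment 1 (0° to 107.9°, dwell): s unchanged at 0.0000
θ = 128° falls in segment 2 (107.9° to 143.4°, simple-harmonic, h = 16): β = 128 − 107.9 = 20.1°, B = 35.5°; Δs = 16/2·(1 − cos(π·0.5662)) = 9.6518; s = 0.0000 + 9.6518 = 9.6518
θ = 131.3° falls in segment 2 (107.9° to 143.4°, simple-harmonic, h = 16): β = 131.3 − 107.9 = 23.4°, B = 35.5°; Δs = 16/2·(1 − cos(π·0.6592)) = 11.8354; s = 0.0000 + 11.8354 = 11.8354
segment 2 (107.9° to 143.4°, simple-harmonic, h = 16) is passed completely: s = 0.0000 + (16) = 16.0000
θ = 153.8° falls in segment 3 (143.4° to 224.9°, cycloidal, h = 18): β = 153.8 − 143.4 = 10.4°, B = 81.5°; Δs = 18·(0.1276 − sin(2π·0.1276)/(2π)) = 0.2383; s = 16.0000 + 0.2383 = 16.2383
segment 3 (143.4° to 224.9°, cycloidal, h = 18) is passed completely: s = 16.0000 + (18) = 34.0000
θ = 258.2° falls in segment 4 (224.9° to 302.1°, cycloidal, h = -29): β = 258.2 − 224.9 = 33.3°, B = 77.2°; Δs = -29·(0.4313 − sin(2π·0.4313)/(2π)) = -10.5793; s = 34.0000 − 10.5793 = 23.4207

θ=128°: 9.6518
θ=131.3°: 11.8354
θ=153.8°: 16.2383
θ=258.2°: 23.4207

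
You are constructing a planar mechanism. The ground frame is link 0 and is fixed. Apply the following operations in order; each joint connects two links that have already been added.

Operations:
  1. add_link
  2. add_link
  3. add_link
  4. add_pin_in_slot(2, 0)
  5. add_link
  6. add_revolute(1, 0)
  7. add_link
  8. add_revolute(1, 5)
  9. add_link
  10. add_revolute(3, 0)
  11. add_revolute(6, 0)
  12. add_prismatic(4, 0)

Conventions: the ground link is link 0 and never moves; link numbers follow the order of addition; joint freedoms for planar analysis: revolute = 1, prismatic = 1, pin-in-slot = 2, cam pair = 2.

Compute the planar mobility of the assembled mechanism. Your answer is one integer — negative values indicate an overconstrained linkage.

(L,J1,J2)=(1,0,0); link0 fixed
link1: (2,0,0)
link2: (3,0,0)
link3: (4,0,0)
PS 2-0 [J2]: (4,0,1)
link4: (5,0,1)
R 1-0 [J1]: (5,1,1)
link5: (6,1,1)
R 1-5 [J1]: (6,2,1)
link6: (7,2,1)
R 3-0 [J1]: (7,3,1)
R 6-0 [J1]: (7,4,1)
P 4-0 [J1]: (7,5,1)
Grübler: 3·6 − 2·5 − 1 = 7

M = 7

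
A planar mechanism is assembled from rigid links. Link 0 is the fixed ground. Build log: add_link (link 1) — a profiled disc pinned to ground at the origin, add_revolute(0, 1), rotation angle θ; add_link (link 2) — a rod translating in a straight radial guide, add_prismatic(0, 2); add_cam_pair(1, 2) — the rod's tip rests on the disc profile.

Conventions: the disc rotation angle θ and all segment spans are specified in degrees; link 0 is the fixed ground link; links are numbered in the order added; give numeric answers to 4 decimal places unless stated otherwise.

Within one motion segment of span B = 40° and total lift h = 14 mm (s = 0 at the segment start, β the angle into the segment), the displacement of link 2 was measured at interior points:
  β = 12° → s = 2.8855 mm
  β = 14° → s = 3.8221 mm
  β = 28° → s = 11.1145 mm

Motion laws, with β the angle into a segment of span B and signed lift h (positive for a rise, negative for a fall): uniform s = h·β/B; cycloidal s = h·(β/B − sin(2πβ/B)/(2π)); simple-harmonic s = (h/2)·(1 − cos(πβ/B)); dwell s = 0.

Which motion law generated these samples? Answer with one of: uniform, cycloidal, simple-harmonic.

candidates at β/B = r: uniform s = h·r (linear in β); cycloidal s = h·(r − sin(2πr)/(2π)); simple-harmonic s = (h/2)(1 − cos(πr))
β=12°: printed 2.8855 | uniform 4.2000, cycloidal 2.0809, simple-harmonic 2.8855
β=14°: printed 3.8221 | uniform 4.9000, cycloidal 3.0974, simple-harmonic 3.8221
β=28°: printed 11.1145 | uniform 9.8000, cycloidal 11.9191, simple-harmonic 11.1145
only one law matches every sample → simple-harmonic

simple-harmonic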